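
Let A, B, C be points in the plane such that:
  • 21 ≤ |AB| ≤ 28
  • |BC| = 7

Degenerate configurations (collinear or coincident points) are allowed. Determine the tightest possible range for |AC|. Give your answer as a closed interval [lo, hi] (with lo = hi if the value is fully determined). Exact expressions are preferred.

|AB| ∈ [21, 28]
|BC| ∈ {7}
|AC| ∈ [14, 35]

|AC| ∈ [14, 35]  (≈ [14.0000, 35.0000])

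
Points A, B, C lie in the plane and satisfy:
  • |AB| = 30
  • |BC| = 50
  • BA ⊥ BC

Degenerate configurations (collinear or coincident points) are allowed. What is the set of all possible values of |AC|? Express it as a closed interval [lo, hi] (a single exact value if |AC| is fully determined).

|AB| ∈ {30}
|BC| ∈ {50}
|AC| ∈ {10·√(34)}

|AC| = 10·√(34)  (≈ 58.3095)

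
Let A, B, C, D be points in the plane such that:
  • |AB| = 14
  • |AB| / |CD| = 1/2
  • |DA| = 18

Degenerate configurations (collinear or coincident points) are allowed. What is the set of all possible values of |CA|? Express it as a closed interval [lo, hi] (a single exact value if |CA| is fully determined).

|CA| ∈ [10, 46]  (≈ [10.0000, 46.0000])

|AB| ∈ {14}
|AD| ∈ {18}
|CD| ∈ {28}
|BD| ∈ [4, 32]
|AC| ∈ [10, 46]
|BC| ∈ [0, 60]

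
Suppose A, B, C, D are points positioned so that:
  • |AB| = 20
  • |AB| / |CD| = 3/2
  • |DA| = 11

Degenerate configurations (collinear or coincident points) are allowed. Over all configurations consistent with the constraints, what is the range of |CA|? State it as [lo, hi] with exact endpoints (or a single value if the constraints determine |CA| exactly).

|AB| ∈ {20}
|AD| ∈ {11}
|CD| ∈ {40/3}
|BD| ∈ [9, 31]
|AC| ∈ [7/3, 73/3]
|BC| ∈ [0, 133/3]

|CA| ∈ [7/3, 73/3]  (≈ [2.3333, 24.3333])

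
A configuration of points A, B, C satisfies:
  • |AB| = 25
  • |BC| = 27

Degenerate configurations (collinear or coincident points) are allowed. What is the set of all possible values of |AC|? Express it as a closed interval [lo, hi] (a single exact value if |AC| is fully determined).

|AB| ∈ {25}
|BC| ∈ {27}
|AC| ∈ [2, 52]

|AC| ∈ [2, 52]  (≈ [2.0000, 52.0000])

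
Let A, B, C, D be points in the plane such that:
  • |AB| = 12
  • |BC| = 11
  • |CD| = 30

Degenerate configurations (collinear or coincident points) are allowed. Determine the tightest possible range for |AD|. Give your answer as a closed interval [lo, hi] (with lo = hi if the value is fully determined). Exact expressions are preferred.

|AD| ∈ [7, 53]  (≈ [7.0000, 53.0000])

|AB| ∈ {12}
|BC| ∈ {11}
|CD| ∈ {30}
|AC| ∈ [1, 23]
|BD| ∈ [19, 41]
|AD| ∈ [7, 53]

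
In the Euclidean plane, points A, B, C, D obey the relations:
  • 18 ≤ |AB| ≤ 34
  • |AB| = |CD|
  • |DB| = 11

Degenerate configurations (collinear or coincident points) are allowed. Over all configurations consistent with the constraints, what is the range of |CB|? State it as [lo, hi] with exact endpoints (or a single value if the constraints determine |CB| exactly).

|CB| ∈ [7, 45]  (≈ [7.0000, 45.0000])

|AB| ∈ [18, 34]
|BD| ∈ {11}
|CD| ∈ [18, 34]
|AD| ∈ [7, 45]
|BC| ∈ [7, 45]
|AC| ∈ [0, 79]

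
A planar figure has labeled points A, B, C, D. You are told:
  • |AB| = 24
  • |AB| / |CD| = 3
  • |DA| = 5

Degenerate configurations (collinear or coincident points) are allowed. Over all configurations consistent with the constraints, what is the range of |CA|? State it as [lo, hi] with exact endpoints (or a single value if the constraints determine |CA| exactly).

|AB| ∈ {24}
|AD| ∈ {5}
|CD| ∈ {8}
|BD| ∈ [19, 29]
|AC| ∈ [3, 13]
|BC| ∈ [11, 37]

|CA| ∈ [3, 13]  (≈ [3.0000, 13.0000])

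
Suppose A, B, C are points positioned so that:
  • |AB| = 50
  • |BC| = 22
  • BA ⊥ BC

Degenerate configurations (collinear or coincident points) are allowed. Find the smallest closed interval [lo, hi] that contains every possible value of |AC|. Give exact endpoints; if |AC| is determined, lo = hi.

|AB| ∈ {50}
|BC| ∈ {22}
|AC| ∈ {2·√(746)}

|AC| = 2·√(746)  (≈ 54.6260)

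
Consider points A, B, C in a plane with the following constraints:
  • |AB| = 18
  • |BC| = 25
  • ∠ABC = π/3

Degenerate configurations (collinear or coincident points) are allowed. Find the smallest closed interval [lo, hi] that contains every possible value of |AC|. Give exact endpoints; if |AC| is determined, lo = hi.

|AC| = √(499)  (≈ 22.3383)

|AB| ∈ {18}
|BC| ∈ {25}
|AC| ∈ {√(499)}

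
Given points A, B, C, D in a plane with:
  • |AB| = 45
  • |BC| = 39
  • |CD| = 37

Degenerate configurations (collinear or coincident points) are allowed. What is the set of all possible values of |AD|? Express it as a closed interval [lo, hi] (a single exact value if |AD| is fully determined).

|AB| ∈ {45}
|BC| ∈ {39}
|CD| ∈ {37}
|AC| ∈ [6, 84]
|BD| ∈ [2, 76]
|AD| ∈ [0, 121]

|AD| ∈ [0, 121]  (≈ [0.0000, 121.0000])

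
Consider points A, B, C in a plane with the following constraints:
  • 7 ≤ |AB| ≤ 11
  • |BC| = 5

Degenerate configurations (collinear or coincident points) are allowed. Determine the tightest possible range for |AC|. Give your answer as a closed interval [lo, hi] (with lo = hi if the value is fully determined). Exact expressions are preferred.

|AC| ∈ [2, 16]  (≈ [2.0000, 16.0000])

|AB| ∈ [7, 11]
|BC| ∈ {5}
|AC| ∈ [2, 16]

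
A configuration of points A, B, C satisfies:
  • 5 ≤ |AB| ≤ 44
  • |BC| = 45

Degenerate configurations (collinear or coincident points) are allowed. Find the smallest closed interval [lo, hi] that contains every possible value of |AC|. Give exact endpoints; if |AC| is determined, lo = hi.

|AC| ∈ [1, 89]  (≈ [1.0000, 89.0000])

|AB| ∈ [5, 44]
|BC| ∈ {45}
|AC| ∈ [1, 89]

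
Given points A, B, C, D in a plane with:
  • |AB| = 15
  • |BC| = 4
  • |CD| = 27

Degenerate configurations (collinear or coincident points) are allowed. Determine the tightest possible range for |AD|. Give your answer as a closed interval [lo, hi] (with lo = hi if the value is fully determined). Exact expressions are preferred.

|AD| ∈ [8, 46]  (≈ [8.0000, 46.0000])

|AB| ∈ {15}
|BC| ∈ {4}
|CD| ∈ {27}
|AC| ∈ [11, 19]
|BD| ∈ [23, 31]
|AD| ∈ [8, 46]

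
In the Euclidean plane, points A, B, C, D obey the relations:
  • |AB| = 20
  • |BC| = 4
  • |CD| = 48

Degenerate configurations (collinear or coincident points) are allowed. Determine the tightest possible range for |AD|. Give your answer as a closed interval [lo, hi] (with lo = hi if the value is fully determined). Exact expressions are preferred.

|AB| ∈ {20}
|BC| ∈ {4}
|CD| ∈ {48}
|AC| ∈ [16, 24]
|BD| ∈ [44, 52]
|AD| ∈ [24, 72]

|AD| ∈ [24, 72]  (≈ [24.0000, 72.0000])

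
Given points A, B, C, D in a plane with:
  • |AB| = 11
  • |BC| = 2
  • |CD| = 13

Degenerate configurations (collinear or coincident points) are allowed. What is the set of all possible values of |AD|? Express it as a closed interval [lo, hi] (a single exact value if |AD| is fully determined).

|AD| ∈ [0, 26]  (≈ [0.0000, 26.0000])

|AB| ∈ {11}
|BC| ∈ {2}
|CD| ∈ {13}
|AC| ∈ [9, 13]
|BD| ∈ [11, 15]
|AD| ∈ [0, 26]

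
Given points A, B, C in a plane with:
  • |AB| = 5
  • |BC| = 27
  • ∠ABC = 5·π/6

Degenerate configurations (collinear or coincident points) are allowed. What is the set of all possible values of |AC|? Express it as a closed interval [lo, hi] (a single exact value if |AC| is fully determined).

|AC| = √(135·√(3) + 754)  (≈ 31.4297)

|AB| ∈ {5}
|BC| ∈ {27}
|AC| ∈ {√(135·√(3) + 754)}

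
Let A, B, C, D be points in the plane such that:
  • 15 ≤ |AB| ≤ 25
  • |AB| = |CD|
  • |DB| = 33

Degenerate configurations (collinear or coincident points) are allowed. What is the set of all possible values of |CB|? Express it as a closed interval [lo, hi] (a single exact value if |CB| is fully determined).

|CB| ∈ [8, 58]  (≈ [8.0000, 58.0000])

|AB| ∈ [15, 25]
|BD| ∈ {33}
|CD| ∈ [15, 25]
|AD| ∈ [8, 58]
|BC| ∈ [8, 58]
|AC| ∈ [0, 83]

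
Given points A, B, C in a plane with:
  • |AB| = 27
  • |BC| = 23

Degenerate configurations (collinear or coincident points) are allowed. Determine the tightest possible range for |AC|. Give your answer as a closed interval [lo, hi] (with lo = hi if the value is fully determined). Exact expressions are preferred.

|AC| ∈ [4, 50]  (≈ [4.0000, 50.0000])

|AB| ∈ {27}
|BC| ∈ {23}
|AC| ∈ [4, 50]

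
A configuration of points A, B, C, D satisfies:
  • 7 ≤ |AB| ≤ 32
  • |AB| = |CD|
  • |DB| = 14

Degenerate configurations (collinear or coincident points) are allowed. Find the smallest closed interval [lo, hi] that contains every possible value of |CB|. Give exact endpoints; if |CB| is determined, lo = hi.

|AB| ∈ [7, 32]
|BD| ∈ {14}
|CD| ∈ [7, 32]
|AD| ∈ [0, 46]
|BC| ∈ [0, 46]
|AC| ∈ [0, 78]

|CB| ∈ [0, 46]  (≈ [0.0000, 46.0000])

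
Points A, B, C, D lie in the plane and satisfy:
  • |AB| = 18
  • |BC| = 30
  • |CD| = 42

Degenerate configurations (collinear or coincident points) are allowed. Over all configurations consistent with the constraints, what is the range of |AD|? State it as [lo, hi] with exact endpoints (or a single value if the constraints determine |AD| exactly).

|AB| ∈ {18}
|BC| ∈ {30}
|CD| ∈ {42}
|AC| ∈ [12, 48]
|BD| ∈ [12, 72]
|AD| ∈ [0, 90]

|AD| ∈ [0, 90]  (≈ [0.0000, 90.0000])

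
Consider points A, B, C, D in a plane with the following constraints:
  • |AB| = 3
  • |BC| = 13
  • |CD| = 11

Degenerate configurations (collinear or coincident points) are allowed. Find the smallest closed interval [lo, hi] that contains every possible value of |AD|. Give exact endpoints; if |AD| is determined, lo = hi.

|AD| ∈ [0, 27]  (≈ [0.0000, 27.0000])

|AB| ∈ {3}
|BC| ∈ {13}
|CD| ∈ {11}
|AC| ∈ [10, 16]
|BD| ∈ [2, 24]
|AD| ∈ [0, 27]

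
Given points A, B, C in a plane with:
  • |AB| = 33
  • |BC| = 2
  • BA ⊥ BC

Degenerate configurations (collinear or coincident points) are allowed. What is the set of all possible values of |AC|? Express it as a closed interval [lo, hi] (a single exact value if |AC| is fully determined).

|AB| ∈ {33}
|BC| ∈ {2}
|AC| ∈ {√(1093)}

|AC| = √(1093)  (≈ 33.0606)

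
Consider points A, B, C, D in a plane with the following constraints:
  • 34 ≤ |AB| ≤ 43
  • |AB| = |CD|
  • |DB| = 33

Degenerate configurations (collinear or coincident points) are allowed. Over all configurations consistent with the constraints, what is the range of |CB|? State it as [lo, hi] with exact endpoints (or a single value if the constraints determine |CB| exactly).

|AB| ∈ [34, 43]
|BD| ∈ {33}
|CD| ∈ [34, 43]
|AD| ∈ [1, 76]
|BC| ∈ [1, 76]
|AC| ∈ [0, 119]

|CB| ∈ [1, 76]  (≈ [1.0000, 76.0000])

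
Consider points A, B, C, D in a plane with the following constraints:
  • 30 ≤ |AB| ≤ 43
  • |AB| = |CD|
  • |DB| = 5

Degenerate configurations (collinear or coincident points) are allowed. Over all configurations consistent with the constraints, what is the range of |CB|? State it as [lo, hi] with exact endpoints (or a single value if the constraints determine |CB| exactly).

|AB| ∈ [30, 43]
|BD| ∈ {5}
|CD| ∈ [30, 43]
|AD| ∈ [25, 48]
|BC| ∈ [25, 48]
|AC| ∈ [0, 91]

|CB| ∈ [25, 48]  (≈ [25.0000, 48.0000])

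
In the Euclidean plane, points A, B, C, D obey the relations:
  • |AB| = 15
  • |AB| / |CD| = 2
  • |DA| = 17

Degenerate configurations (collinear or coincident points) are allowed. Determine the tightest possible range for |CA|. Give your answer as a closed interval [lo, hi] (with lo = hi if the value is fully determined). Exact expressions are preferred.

|AB| ∈ {15}
|AD| ∈ {17}
|CD| ∈ {15/2}
|BD| ∈ [2, 32]
|AC| ∈ [19/2, 49/2]
|BC| ∈ [0, 79/2]

|CA| ∈ [19/2, 49/2]  (≈ [9.5000, 24.5000])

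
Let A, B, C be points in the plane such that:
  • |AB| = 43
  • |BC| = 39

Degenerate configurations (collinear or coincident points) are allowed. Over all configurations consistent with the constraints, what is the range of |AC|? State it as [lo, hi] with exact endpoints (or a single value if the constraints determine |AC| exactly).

|AB| ∈ {43}
|BC| ∈ {39}
|AC| ∈ [4, 82]

|AC| ∈ [4, 82]  (≈ [4.0000, 82.0000])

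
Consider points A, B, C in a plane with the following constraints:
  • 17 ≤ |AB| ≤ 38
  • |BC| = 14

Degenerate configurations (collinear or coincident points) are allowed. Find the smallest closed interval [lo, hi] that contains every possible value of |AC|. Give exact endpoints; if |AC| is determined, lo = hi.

|AB| ∈ [17, 38]
|BC| ∈ {14}
|AC| ∈ [3, 52]

|AC| ∈ [3, 52]  (≈ [3.0000, 52.0000])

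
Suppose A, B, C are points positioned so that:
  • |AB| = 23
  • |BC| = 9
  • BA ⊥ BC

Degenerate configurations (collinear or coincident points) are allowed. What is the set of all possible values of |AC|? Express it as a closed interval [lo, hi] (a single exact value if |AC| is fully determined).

|AB| ∈ {23}
|BC| ∈ {9}
|AC| ∈ {√(610)}

|AC| = √(610)  (≈ 24.6982)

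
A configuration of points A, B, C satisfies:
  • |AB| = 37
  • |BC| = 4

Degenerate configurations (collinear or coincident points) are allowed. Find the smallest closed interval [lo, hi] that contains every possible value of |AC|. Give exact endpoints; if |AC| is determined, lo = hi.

|AB| ∈ {37}
|BC| ∈ {4}
|AC| ∈ [33, 41]

|AC| ∈ [33, 41]  (≈ [33.0000, 41.0000])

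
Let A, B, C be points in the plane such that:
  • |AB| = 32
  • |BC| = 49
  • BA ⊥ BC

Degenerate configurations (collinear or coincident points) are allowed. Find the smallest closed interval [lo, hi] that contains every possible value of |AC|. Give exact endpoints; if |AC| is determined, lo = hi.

|AC| = 5·√(137)  (≈ 58.5235)

|AB| ∈ {32}
|BC| ∈ {49}
|AC| ∈ {5·√(137)}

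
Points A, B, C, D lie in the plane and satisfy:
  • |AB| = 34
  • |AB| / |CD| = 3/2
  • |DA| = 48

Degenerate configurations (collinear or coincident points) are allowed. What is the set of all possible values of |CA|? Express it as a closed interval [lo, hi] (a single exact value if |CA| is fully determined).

|CA| ∈ [76/3, 212/3]  (≈ [25.3333, 70.6667])

|AB| ∈ {34}
|AD| ∈ {48}
|CD| ∈ {68/3}
|BD| ∈ [14, 82]
|AC| ∈ [76/3, 212/3]
|BC| ∈ [0, 314/3]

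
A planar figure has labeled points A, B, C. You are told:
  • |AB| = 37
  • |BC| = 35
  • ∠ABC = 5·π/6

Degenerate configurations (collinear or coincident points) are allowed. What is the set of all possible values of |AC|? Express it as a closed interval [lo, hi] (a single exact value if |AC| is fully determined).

|AB| ∈ {37}
|BC| ∈ {35}
|AC| ∈ {√(1295·√(3) + 2594)}

|AC| = √(1295·√(3) + 2594)  (≈ 69.5486)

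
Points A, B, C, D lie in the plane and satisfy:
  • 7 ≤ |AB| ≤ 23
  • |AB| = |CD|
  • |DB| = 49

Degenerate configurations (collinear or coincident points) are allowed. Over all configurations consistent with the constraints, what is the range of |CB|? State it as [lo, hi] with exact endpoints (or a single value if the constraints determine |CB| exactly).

|AB| ∈ [7, 23]
|BD| ∈ {49}
|CD| ∈ [7, 23]
|AD| ∈ [26, 72]
|BC| ∈ [26, 72]
|AC| ∈ [3, 95]

|CB| ∈ [26, 72]  (≈ [26.0000, 72.0000])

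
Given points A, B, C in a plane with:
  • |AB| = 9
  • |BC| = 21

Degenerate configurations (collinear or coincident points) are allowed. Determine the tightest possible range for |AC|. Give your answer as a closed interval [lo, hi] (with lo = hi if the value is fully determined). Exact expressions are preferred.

|AC| ∈ [12, 30]  (≈ [12.0000, 30.0000])

|AB| ∈ {9}
|BC| ∈ {21}
|AC| ∈ [12, 30]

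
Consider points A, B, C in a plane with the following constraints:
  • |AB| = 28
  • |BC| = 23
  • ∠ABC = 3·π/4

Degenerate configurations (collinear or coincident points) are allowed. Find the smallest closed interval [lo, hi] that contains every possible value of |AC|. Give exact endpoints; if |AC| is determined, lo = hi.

|AB| ∈ {28}
|BC| ∈ {23}
|AC| ∈ {√(644·√(2) + 1313)}

|AC| = √(644·√(2) + 1313)  (≈ 47.1567)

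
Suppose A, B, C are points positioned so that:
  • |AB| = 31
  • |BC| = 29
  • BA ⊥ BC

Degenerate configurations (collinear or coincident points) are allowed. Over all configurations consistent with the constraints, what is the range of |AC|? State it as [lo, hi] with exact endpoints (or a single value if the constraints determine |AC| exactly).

|AB| ∈ {31}
|BC| ∈ {29}
|AC| ∈ {√(1802)}

|AC| = √(1802)  (≈ 42.4500)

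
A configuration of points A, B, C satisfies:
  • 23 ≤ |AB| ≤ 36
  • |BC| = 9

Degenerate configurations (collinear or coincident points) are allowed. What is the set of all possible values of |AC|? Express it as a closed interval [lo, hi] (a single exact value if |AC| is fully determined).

|AC| ∈ [14, 45]  (≈ [14.0000, 45.0000])

|AB| ∈ [23, 36]
|BC| ∈ {9}
|AC| ∈ [14, 45]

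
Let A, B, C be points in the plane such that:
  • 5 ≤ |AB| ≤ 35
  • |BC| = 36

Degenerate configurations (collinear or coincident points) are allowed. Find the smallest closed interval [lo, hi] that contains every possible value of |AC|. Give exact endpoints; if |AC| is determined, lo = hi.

|AB| ∈ [5, 35]
|BC| ∈ {36}
|AC| ∈ [1, 71]

|AC| ∈ [1, 71]  (≈ [1.0000, 71.0000])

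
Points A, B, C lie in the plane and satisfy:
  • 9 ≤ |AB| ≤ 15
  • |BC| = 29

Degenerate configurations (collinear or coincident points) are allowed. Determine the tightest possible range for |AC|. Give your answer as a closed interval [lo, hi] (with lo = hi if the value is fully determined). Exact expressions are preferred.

|AC| ∈ [14, 44]  (≈ [14.0000, 44.0000])

|AB| ∈ [9, 15]
|BC| ∈ {29}
|AC| ∈ [14, 44]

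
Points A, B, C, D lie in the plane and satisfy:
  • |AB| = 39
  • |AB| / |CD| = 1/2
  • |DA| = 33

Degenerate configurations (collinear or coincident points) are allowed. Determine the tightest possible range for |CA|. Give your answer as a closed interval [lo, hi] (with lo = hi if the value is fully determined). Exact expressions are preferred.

|AB| ∈ {39}
|AD| ∈ {33}
|CD| ∈ {78}
|BD| ∈ [6, 72]
|AC| ∈ [45, 111]
|BC| ∈ [6, 150]

|CA| ∈ [45, 111]  (≈ [45.0000, 111.0000])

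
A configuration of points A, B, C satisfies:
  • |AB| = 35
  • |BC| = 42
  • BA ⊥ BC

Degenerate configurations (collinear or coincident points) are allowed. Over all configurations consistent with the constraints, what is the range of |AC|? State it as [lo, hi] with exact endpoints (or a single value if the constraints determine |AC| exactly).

|AC| = 7·√(61)  (≈ 54.6717)

|AB| ∈ {35}
|BC| ∈ {42}
|AC| ∈ {7·√(61)}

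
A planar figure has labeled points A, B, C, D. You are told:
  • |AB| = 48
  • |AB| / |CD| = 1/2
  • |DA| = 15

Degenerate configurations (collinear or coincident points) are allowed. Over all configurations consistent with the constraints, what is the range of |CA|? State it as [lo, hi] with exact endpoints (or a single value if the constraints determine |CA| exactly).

|CA| ∈ [81, 111]  (≈ [81.0000, 111.0000])

|AB| ∈ {48}
|AD| ∈ {15}
|CD| ∈ {96}
|BD| ∈ [33, 63]
|AC| ∈ [81, 111]
|BC| ∈ [33, 159]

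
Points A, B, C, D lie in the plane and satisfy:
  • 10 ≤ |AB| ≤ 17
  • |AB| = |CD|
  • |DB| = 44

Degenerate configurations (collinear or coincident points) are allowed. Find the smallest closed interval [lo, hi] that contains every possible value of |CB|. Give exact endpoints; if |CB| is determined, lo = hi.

|AB| ∈ [10, 17]
|BD| ∈ {44}
|CD| ∈ [10, 17]
|AD| ∈ [27, 61]
|BC| ∈ [27, 61]
|AC| ∈ [10, 78]

|CB| ∈ [27, 61]  (≈ [27.0000, 61.0000])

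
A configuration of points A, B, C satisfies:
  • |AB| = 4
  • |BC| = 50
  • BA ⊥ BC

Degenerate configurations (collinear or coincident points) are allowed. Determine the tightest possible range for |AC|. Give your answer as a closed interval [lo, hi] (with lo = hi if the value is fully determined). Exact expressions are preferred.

|AC| = 2·√(629)  (≈ 50.1597)

|AB| ∈ {4}
|BC| ∈ {50}
|AC| ∈ {2·√(629)}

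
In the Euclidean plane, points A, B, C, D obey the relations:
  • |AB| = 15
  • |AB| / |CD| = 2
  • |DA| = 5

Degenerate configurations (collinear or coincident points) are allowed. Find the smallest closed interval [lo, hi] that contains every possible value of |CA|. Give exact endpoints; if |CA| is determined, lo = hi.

|AB| ∈ {15}
|AD| ∈ {5}
|CD| ∈ {15/2}
|BD| ∈ [10, 20]
|AC| ∈ [5/2, 25/2]
|BC| ∈ [5/2, 55/2]

|CA| ∈ [5/2, 25/2]  (≈ [2.5000, 12.5000])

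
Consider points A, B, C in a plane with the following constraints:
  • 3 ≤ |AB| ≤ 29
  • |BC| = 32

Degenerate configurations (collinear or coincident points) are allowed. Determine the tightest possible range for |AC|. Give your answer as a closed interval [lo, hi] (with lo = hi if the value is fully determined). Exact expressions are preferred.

|AB| ∈ [3, 29]
|BC| ∈ {32}
|AC| ∈ [3, 61]

|AC| ∈ [3, 61]  (≈ [3.0000, 61.0000])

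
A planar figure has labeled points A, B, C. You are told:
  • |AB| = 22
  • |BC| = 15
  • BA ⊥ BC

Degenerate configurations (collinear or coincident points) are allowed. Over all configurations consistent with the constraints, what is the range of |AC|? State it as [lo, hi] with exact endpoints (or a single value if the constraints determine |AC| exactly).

|AB| ∈ {22}
|BC| ∈ {15}
|AC| ∈ {√(709)}

|AC| = √(709)  (≈ 26.6271)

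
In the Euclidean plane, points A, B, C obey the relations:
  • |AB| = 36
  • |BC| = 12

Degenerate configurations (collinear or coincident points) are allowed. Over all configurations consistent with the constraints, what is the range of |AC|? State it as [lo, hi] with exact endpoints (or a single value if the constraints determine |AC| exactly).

|AB| ∈ {36}
|BC| ∈ {12}
|AC| ∈ [24, 48]

|AC| ∈ [24, 48]  (≈ [24.0000, 48.0000])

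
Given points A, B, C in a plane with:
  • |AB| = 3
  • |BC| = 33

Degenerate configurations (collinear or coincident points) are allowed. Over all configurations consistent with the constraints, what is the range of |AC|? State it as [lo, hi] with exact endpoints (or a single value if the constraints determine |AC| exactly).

|AB| ∈ {3}
|BC| ∈ {33}
|AC| ∈ [30, 36]

|AC| ∈ [30, 36]  (≈ [30.0000, 36.0000])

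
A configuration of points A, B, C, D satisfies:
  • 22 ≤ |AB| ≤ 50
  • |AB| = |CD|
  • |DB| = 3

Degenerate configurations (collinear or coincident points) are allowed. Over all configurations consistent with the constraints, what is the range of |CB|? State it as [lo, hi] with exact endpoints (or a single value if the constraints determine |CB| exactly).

|CB| ∈ [19, 53]  (≈ [19.0000, 53.0000])

|AB| ∈ [22, 50]
|BD| ∈ {3}
|CD| ∈ [22, 50]
|AD| ∈ [19, 53]
|BC| ∈ [19, 53]
|AC| ∈ [0, 103]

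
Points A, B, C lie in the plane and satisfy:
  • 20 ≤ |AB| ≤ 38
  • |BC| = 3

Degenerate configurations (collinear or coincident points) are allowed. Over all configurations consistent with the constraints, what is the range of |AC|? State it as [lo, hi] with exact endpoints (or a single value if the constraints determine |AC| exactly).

|AC| ∈ [17, 41]  (≈ [17.0000, 41.0000])

|AB| ∈ [20, 38]
|BC| ∈ {3}
|AC| ∈ [17, 41]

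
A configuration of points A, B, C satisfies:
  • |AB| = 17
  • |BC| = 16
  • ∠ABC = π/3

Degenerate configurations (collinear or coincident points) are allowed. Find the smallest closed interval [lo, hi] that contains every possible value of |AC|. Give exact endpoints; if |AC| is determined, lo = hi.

|AC| = √(273)  (≈ 16.5227)

|AB| ∈ {17}
|BC| ∈ {16}
|AC| ∈ {√(273)}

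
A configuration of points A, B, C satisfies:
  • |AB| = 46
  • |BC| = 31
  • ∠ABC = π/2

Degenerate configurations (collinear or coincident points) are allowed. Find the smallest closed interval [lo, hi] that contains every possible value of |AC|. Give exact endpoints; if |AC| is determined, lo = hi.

|AB| ∈ {46}
|BC| ∈ {31}
|AC| ∈ {√(3077)}

|AC| = √(3077)  (≈ 55.4707)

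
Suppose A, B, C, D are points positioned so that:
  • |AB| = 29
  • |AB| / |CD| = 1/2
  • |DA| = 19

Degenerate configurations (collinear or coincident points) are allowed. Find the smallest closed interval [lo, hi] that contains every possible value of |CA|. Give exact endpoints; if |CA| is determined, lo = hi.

|AB| ∈ {29}
|AD| ∈ {19}
|CD| ∈ {58}
|BD| ∈ [10, 48]
|AC| ∈ [39, 77]
|BC| ∈ [10, 106]

|CA| ∈ [39, 77]  (≈ [39.0000, 77.0000])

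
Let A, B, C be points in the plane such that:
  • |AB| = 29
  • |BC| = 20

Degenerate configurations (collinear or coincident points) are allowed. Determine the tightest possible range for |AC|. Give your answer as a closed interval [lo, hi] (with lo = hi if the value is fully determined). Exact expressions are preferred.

|AC| ∈ [9, 49]  (≈ [9.0000, 49.0000])

|AB| ∈ {29}
|BC| ∈ {20}
|AC| ∈ [9, 49]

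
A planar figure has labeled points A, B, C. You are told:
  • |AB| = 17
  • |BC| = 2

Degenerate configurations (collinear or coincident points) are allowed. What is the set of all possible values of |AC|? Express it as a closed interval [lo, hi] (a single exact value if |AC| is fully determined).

|AC| ∈ [15, 19]  (≈ [15.0000, 19.0000])

|AB| ∈ {17}
|BC| ∈ {2}
|AC| ∈ [15, 19]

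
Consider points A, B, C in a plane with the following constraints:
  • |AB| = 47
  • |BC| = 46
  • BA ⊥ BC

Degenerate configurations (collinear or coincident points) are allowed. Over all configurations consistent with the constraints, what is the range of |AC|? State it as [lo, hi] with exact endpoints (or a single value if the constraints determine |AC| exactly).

|AC| = 5·√(173)  (≈ 65.7647)

|AB| ∈ {47}
|BC| ∈ {46}
|AC| ∈ {5·√(173)}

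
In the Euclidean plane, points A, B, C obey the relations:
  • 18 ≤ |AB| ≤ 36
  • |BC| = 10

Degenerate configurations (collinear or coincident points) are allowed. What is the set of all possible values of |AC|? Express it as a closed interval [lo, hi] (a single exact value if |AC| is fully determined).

|AB| ∈ [18, 36]
|BC| ∈ {10}
|AC| ∈ [8, 46]

|AC| ∈ [8, 46]  (≈ [8.0000, 46.0000])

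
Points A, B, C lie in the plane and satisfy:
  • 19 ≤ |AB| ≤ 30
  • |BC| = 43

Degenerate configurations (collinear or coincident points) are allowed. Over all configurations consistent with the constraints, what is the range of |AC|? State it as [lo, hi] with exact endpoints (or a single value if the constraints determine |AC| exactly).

|AC| ∈ [13, 73]  (≈ [13.0000, 73.0000])

|AB| ∈ [19, 30]
|BC| ∈ {43}
|AC| ∈ [13, 73]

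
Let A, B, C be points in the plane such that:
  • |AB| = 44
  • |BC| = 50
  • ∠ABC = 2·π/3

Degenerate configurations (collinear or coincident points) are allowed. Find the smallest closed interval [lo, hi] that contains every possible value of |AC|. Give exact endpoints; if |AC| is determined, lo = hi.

|AC| = 2·√(1659)  (≈ 81.4616)

|AB| ∈ {44}
|BC| ∈ {50}
|AC| ∈ {2·√(1659)}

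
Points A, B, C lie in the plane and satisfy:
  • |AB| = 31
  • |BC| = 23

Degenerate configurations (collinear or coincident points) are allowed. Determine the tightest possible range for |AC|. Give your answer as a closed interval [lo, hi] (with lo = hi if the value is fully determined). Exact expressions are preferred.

|AB| ∈ {31}
|BC| ∈ {23}
|AC| ∈ [8, 54]

|AC| ∈ [8, 54]  (≈ [8.0000, 54.0000])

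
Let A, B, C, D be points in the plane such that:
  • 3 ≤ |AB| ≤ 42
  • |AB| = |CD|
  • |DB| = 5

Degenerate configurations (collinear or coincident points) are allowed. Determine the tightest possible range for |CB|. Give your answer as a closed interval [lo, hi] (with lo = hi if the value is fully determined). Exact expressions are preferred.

|AB| ∈ [3, 42]
|BD| ∈ {5}
|CD| ∈ [3, 42]
|AD| ∈ [0, 47]
|BC| ∈ [0, 47]
|AC| ∈ [0, 89]

|CB| ∈ [0, 47]  (≈ [0.0000, 47.0000])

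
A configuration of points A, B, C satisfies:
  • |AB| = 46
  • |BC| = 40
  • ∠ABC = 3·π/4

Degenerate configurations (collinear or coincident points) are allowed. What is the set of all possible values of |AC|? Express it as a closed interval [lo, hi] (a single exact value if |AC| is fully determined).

|AC| = 2·√(460·√(2) + 929)  (≈ 79.4868)

|AB| ∈ {46}
|BC| ∈ {40}
|AC| ∈ {2·√(460·√(2) + 929)}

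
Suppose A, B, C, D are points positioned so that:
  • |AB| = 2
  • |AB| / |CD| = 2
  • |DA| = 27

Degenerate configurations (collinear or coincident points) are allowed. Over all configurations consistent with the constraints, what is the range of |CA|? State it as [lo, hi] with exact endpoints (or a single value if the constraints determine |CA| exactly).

|AB| ∈ {2}
|AD| ∈ {27}
|CD| ∈ {1}
|BD| ∈ [25, 29]
|AC| ∈ [26, 28]
|BC| ∈ [24, 30]

|CA| ∈ [26, 28]  (≈ [26.0000, 28.0000])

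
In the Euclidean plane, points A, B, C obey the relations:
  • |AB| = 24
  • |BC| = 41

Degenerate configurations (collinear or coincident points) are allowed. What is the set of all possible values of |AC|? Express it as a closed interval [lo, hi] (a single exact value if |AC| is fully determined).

|AB| ∈ {24}
|BC| ∈ {41}
|AC| ∈ [17, 65]

|AC| ∈ [17, 65]  (≈ [17.0000, 65.0000])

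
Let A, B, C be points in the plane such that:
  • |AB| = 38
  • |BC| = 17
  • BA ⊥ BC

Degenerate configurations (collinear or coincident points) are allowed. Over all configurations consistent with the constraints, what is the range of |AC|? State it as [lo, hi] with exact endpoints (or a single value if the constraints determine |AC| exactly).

|AB| ∈ {38}
|BC| ∈ {17}
|AC| ∈ {√(1733)}

|AC| = √(1733)  (≈ 41.6293)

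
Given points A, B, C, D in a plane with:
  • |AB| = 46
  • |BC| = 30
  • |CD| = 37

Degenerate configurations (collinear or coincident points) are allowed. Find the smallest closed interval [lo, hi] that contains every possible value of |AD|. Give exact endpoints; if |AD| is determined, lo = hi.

|AB| ∈ {46}
|BC| ∈ {30}
|CD| ∈ {37}
|AC| ∈ [16, 76]
|BD| ∈ [7, 67]
|AD| ∈ [0, 113]

|AD| ∈ [0, 113]  (≈ [0.0000, 113.0000])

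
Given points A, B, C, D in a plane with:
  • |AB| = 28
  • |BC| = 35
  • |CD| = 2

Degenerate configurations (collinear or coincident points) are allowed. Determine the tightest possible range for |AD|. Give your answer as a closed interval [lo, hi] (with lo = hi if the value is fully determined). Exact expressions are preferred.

|AB| ∈ {28}
|BC| ∈ {35}
|CD| ∈ {2}
|AC| ∈ [7, 63]
|BD| ∈ [33, 37]
|AD| ∈ [5, 65]

|AD| ∈ [5, 65]  (≈ [5.0000, 65.0000])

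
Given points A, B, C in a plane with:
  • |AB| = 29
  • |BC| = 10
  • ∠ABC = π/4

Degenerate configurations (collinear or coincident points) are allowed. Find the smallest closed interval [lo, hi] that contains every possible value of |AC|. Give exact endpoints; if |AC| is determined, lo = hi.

|AB| ∈ {29}
|BC| ∈ {10}
|AC| ∈ {√(941 - 290·√(2))}

|AC| = √(941 - 290·√(2))  (≈ 23.0408)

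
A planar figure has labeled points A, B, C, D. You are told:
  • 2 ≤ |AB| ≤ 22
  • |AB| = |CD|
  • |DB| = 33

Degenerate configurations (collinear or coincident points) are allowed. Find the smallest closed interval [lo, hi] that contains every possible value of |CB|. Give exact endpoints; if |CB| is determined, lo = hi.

|CB| ∈ [11, 55]  (≈ [11.0000, 55.0000])

|AB| ∈ [2, 22]
|BD| ∈ {33}
|CD| ∈ [2, 22]
|AD| ∈ [11, 55]
|BC| ∈ [11, 55]
|AC| ∈ [0, 77]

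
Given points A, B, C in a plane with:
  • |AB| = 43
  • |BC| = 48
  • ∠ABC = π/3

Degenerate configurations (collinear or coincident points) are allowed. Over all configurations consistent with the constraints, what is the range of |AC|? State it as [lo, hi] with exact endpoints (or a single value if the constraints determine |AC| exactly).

|AB| ∈ {43}
|BC| ∈ {48}
|AC| ∈ {√(2089)}

|AC| = √(2089)  (≈ 45.7056)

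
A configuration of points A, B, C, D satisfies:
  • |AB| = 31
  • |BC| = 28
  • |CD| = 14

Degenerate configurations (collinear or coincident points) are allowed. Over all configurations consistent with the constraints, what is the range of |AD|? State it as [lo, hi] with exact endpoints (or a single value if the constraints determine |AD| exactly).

|AB| ∈ {31}
|BC| ∈ {28}
|CD| ∈ {14}
|AC| ∈ [3, 59]
|BD| ∈ [14, 42]
|AD| ∈ [0, 73]

|AD| ∈ [0, 73]  (≈ [0.0000, 73.0000])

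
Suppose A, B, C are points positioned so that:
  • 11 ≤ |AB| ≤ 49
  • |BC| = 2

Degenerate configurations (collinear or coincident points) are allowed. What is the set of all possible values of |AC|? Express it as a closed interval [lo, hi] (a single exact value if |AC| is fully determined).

|AB| ∈ [11, 49]
|BC| ∈ {2}
|AC| ∈ [9, 51]

|AC| ∈ [9, 51]  (≈ [9.0000, 51.0000])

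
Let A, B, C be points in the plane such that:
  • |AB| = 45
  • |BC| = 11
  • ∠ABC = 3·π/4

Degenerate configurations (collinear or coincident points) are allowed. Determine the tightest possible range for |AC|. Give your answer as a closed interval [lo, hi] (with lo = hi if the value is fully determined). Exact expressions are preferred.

|AB| ∈ {45}
|BC| ∈ {11}
|AC| ∈ {√(495·√(2) + 2146)}

|AC| = √(495·√(2) + 2146)  (≈ 53.3482)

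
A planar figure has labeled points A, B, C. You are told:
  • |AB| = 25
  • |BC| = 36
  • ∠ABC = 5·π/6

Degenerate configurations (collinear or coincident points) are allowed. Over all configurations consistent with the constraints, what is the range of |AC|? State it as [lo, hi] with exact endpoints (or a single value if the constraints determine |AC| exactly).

|AB| ∈ {25}
|BC| ∈ {36}
|AC| ∈ {√(900·√(3) + 1921)}

|AC| = √(900·√(3) + 1921)  (≈ 58.9902)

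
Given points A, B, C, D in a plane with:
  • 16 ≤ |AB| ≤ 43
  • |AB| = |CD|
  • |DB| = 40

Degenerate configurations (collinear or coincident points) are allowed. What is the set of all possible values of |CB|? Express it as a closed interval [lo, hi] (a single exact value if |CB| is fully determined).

|CB| ∈ [0, 83]  (≈ [0.0000, 83.0000])

|AB| ∈ [16, 43]
|BD| ∈ {40}
|CD| ∈ [16, 43]
|AD| ∈ [0, 83]
|BC| ∈ [0, 83]
|AC| ∈ [0, 126]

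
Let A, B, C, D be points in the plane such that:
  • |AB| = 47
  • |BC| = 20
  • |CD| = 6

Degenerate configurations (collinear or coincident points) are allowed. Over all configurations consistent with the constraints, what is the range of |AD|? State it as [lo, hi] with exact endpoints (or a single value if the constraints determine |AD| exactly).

|AB| ∈ {47}
|BC| ∈ {20}
|CD| ∈ {6}
|AC| ∈ [27, 67]
|BD| ∈ [14, 26]
|AD| ∈ [21, 73]

|AD| ∈ [21, 73]  (≈ [21.0000, 73.0000])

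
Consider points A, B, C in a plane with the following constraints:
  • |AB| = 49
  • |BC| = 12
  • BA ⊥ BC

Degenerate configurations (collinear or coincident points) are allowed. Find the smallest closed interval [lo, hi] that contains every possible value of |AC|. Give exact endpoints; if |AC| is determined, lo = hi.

|AB| ∈ {49}
|BC| ∈ {12}
|AC| ∈ {√(2545)}

|AC| = √(2545)  (≈ 50.4480)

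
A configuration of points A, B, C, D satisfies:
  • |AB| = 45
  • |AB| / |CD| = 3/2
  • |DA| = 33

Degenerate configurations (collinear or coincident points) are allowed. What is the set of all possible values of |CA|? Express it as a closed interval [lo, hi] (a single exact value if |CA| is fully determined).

|CA| ∈ [3, 63]  (≈ [3.0000, 63.0000])

|AB| ∈ {45}
|AD| ∈ {33}
|CD| ∈ {30}
|BD| ∈ [12, 78]
|AC| ∈ [3, 63]
|BC| ∈ [0, 108]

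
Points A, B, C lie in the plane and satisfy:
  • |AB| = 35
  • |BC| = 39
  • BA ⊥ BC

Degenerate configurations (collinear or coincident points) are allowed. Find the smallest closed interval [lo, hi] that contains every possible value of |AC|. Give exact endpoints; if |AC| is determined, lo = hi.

|AC| = √(2746)  (≈ 52.4023)

|AB| ∈ {35}
|BC| ∈ {39}
|AC| ∈ {√(2746)}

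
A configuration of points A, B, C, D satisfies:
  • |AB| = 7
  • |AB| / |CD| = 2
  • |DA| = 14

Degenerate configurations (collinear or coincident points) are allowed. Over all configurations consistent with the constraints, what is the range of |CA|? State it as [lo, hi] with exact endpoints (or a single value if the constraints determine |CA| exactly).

|CA| ∈ [21/2, 35/2]  (≈ [10.5000, 17.5000])

|AB| ∈ {7}
|AD| ∈ {14}
|CD| ∈ {7/2}
|BD| ∈ [7, 21]
|AC| ∈ [21/2, 35/2]
|BC| ∈ [7/2, 49/2]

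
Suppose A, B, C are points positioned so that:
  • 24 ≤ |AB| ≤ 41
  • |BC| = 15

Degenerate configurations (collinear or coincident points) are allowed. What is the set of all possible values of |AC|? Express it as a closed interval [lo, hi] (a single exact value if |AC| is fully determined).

|AB| ∈ [24, 41]
|BC| ∈ {15}
|AC| ∈ [9, 56]

|AC| ∈ [9, 56]  (≈ [9.0000, 56.0000])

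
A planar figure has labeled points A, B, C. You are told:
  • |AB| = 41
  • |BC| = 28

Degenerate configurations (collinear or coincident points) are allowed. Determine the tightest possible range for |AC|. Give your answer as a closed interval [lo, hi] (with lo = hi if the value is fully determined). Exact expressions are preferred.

|AB| ∈ {41}
|BC| ∈ {28}
|AC| ∈ [13, 69]

|AC| ∈ [13, 69]  (≈ [13.0000, 69.0000])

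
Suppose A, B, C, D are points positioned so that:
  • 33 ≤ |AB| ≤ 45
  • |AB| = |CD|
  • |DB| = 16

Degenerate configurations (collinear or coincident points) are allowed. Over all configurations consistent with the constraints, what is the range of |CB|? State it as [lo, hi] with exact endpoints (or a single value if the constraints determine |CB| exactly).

|CB| ∈ [17, 61]  (≈ [17.0000, 61.0000])

|AB| ∈ [33, 45]
|BD| ∈ {16}
|CD| ∈ [33, 45]
|AD| ∈ [17, 61]
|BC| ∈ [17, 61]
|AC| ∈ [0, 106]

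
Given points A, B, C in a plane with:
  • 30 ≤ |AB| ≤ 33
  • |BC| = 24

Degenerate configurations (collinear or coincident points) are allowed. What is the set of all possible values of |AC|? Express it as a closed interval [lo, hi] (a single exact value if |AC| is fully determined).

|AC| ∈ [6, 57]  (≈ [6.0000, 57.0000])

|AB| ∈ [30, 33]
|BC| ∈ {24}
|AC| ∈ [6, 57]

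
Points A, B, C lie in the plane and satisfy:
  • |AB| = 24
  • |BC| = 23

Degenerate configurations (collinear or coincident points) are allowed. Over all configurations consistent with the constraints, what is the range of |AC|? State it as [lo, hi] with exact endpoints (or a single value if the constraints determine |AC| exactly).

|AB| ∈ {24}
|BC| ∈ {23}
|AC| ∈ [1, 47]

|AC| ∈ [1, 47]  (≈ [1.0000, 47.0000])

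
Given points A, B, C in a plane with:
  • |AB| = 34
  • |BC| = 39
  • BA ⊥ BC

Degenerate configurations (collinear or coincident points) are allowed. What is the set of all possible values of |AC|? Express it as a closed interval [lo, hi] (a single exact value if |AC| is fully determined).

|AC| = √(2677)  (≈ 51.7397)

|AB| ∈ {34}
|BC| ∈ {39}
|AC| ∈ {√(2677)}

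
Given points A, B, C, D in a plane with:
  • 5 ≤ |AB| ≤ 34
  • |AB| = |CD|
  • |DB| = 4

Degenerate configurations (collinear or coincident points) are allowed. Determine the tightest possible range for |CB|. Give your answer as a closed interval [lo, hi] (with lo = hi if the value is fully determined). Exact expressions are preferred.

|AB| ∈ [5, 34]
|BD| ∈ {4}
|CD| ∈ [5, 34]
|AD| ∈ [1, 38]
|BC| ∈ [1, 38]
|AC| ∈ [0, 72]

|CB| ∈ [1, 38]  (≈ [1.0000, 38.0000])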